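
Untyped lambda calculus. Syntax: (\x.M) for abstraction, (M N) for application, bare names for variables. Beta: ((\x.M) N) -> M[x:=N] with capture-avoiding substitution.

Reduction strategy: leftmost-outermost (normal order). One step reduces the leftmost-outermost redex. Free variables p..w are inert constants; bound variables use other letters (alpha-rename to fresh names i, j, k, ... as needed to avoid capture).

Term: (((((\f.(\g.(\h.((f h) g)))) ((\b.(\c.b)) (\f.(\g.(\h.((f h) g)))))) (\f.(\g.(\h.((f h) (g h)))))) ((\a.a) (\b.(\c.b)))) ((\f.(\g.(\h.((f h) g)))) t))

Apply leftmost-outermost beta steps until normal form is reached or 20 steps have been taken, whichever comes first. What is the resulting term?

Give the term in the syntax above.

Step 0: (((((\f.(\g.(\h.((f h) g)))) ((\b.(\c.b)) (\f.(\g.(\h.((f h) g)))))) (\f.(\g.(\h.((f h) (g h)))))) ((\a.a) (\b.(\c.b)))) ((\f.(\g.(\h.((f h) g)))) t))
Step 1: ((((\g.(\h.((((\b.(\c.b)) (\f.(\g.(\h.((f h) g))))) h) g))) (\f.(\g.(\h.((f h) (g h)))))) ((\a.a) (\b.(\c.b)))) ((\f.(\g.(\h.((f h) g)))) t))
Step 2: (((\h.((((\b.(\c.b)) (\f.(\g.(\h.((f h) g))))) h) (\f.(\g.(\h.((f h) (g h))))))) ((\a.a) (\b.(\c.b)))) ((\f.(\g.(\h.((f h) g)))) t))
Step 3: (((((\b.(\c.b)) (\f.(\g.(\h.((f h) g))))) ((\a.a) (\b.(\c.b)))) (\f.(\g.(\h.((f h) (g h)))))) ((\f.(\g.(\h.((f h) g)))) t))
Step 4: ((((\c.(\f.(\g.(\h.((f h) g))))) ((\a.a) (\b.(\c.b)))) (\f.(\g.(\h.((f h) (g h)))))) ((\f.(\g.(\h.((f h) g)))) t))
Step 5: (((\f.(\g.(\h.((f h) g)))) (\f.(\g.(\h.((f h) (g h)))))) ((\f.(\g.(\h.((f h) g)))) t))
Step 6: ((\g.(\h.(((\f.(\g.(\h.((f h) (g h))))) h) g))) ((\f.(\g.(\h.((f h) g)))) t))
Step 7: (\h.(((\f.(\g.(\h.((f h) (g h))))) h) ((\f.(\g.(\h.((f h) g)))) t)))
Step 8: (\h.((\g.(\i.((h i) (g i)))) ((\f.(\g.(\h.((f h) g)))) t)))
Step 9: (\h.(\i.((h i) (((\f.(\g.(\h.((f h) g)))) t) i))))
Step 10: (\h.(\i.((h i) ((\g.(\h.((t h) g))) i))))
Step 11: (\h.(\i.((h i) (\h.((t h) i)))))

Answer: (\h.(\i.((h i) (\h.((t h) i)))))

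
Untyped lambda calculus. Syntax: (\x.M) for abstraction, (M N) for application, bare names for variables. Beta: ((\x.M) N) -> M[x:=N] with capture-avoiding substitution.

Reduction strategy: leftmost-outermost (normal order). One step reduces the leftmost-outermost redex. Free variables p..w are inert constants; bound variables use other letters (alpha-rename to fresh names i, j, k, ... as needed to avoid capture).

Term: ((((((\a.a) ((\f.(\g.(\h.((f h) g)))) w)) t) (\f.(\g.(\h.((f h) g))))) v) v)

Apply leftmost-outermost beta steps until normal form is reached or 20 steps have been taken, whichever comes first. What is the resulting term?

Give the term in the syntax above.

Step 0: ((((((\a.a) ((\f.(\g.(\h.((f h) g)))) w)) t) (\f.(\g.(\h.((f h) g))))) v) v)
Step 1: ((((((\f.(\g.(\h.((f h) g)))) w) t) (\f.(\g.(\h.((f h) g))))) v) v)
Step 2: (((((\g.(\h.((w h) g))) t) (\f.(\g.(\h.((f h) g))))) v) v)
Step 3: ((((\h.((w h) t)) (\f.(\g.(\h.((f h) g))))) v) v)
Step 4: ((((w (\f.(\g.(\h.((f h) g))))) t) v) v)

Answer: ((((w (\f.(\g.(\h.((f h) g))))) t) v) v)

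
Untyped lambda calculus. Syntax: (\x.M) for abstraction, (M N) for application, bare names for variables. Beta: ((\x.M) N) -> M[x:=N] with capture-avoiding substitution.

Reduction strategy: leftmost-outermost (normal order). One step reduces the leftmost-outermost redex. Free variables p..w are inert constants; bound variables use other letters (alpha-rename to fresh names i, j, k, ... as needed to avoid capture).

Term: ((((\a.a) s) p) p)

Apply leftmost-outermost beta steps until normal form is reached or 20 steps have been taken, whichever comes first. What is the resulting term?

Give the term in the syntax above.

Answer: ((s p) p)

Derivation:
Step 0: ((((\a.a) s) p) p)
Step 1: ((s p) p)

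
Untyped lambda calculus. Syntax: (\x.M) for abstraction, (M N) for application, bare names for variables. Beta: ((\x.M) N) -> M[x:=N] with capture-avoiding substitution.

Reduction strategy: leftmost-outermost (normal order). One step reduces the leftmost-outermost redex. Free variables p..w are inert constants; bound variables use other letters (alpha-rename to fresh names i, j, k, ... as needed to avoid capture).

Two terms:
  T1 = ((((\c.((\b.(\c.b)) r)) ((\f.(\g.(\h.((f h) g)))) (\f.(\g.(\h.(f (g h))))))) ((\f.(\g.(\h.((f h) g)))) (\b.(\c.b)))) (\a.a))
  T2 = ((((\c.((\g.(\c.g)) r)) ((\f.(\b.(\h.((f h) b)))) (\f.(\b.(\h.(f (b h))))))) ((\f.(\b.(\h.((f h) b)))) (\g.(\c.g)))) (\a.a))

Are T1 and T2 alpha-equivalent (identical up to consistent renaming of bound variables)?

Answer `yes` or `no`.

Answer: yes

Derivation:
Term 1: ((((\c.((\b.(\c.b)) r)) ((\f.(\g.(\h.((f h) g)))) (\f.(\g.(\h.(f (g h))))))) ((\f.(\g.(\h.((f h) g)))) (\b.(\c.b)))) (\a.a))
Term 2: ((((\c.((\g.(\c.g)) r)) ((\f.(\b.(\h.((f h) b)))) (\f.(\b.(\h.(f (b h))))))) ((\f.(\b.(\h.((f h) b)))) (\g.(\c.g)))) (\a.a))
Alpha-equivalence: compare structure up to binder renaming.
Result: True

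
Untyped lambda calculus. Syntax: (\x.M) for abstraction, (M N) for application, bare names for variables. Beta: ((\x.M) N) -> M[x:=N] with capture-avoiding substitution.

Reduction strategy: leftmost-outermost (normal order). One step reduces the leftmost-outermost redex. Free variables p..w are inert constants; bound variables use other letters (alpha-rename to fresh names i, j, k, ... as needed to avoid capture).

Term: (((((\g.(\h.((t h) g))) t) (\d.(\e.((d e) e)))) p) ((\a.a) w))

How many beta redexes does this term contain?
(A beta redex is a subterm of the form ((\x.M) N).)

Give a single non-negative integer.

Term: (((((\g.(\h.((t h) g))) t) (\d.(\e.((d e) e)))) p) ((\a.a) w))
  Redex: ((\g.(\h.((t h) g))) t)
  Redex: ((\a.a) w)
Total redexes: 2

Answer: 2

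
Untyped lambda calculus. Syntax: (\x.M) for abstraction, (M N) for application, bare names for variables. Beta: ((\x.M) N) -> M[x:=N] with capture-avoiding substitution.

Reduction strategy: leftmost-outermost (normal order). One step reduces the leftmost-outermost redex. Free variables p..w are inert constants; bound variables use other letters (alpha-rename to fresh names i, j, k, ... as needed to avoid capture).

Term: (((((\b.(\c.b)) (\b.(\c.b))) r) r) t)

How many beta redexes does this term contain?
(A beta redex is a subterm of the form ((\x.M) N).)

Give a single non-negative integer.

Answer: 1

Derivation:
Term: (((((\b.(\c.b)) (\b.(\c.b))) r) r) t)
  Redex: ((\b.(\c.b)) (\b.(\c.b)))
Total redexes: 1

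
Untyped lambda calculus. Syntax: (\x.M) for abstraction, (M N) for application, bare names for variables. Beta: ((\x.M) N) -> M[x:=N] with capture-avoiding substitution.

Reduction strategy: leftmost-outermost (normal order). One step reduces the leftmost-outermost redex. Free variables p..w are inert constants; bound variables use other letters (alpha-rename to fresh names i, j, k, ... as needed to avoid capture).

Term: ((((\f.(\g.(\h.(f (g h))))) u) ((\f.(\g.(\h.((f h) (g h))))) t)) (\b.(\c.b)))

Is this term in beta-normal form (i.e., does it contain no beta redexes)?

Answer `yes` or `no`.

Term: ((((\f.(\g.(\h.(f (g h))))) u) ((\f.(\g.(\h.((f h) (g h))))) t)) (\b.(\c.b)))
Found 2 beta redex(es).

Answer: no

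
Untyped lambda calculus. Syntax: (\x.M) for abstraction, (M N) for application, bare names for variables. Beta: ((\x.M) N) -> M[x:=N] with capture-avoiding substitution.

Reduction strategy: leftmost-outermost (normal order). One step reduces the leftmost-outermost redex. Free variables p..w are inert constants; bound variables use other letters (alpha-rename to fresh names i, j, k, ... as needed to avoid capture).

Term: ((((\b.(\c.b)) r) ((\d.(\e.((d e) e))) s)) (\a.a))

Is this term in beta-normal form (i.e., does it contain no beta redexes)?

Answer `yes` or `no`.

Answer: no

Derivation:
Term: ((((\b.(\c.b)) r) ((\d.(\e.((d e) e))) s)) (\a.a))
Found 2 beta redex(es).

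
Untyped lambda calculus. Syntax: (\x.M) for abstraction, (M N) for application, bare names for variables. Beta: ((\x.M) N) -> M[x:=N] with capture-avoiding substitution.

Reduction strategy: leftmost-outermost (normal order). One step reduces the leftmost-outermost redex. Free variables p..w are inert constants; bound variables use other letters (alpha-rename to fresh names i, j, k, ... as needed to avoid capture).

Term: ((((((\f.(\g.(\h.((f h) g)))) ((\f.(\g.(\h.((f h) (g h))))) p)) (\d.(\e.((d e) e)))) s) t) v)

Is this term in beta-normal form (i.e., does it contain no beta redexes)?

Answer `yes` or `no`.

Answer: no

Derivation:
Term: ((((((\f.(\g.(\h.((f h) g)))) ((\f.(\g.(\h.((f h) (g h))))) p)) (\d.(\e.((d e) e)))) s) t) v)
Found 2 beta redex(es).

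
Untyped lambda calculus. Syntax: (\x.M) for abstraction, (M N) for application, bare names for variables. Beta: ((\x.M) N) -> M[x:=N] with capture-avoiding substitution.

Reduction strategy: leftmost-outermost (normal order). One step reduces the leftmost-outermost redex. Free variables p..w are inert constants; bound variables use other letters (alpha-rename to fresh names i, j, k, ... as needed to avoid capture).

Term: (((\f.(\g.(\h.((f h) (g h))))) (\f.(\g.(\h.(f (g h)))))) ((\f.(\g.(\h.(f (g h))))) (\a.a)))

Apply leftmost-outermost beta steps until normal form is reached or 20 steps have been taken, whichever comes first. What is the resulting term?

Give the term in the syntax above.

Step 0: (((\f.(\g.(\h.((f h) (g h))))) (\f.(\g.(\h.(f (g h)))))) ((\f.(\g.(\h.(f (g h))))) (\a.a)))
Step 1: ((\g.(\h.(((\f.(\g.(\h.(f (g h))))) h) (g h)))) ((\f.(\g.(\h.(f (g h))))) (\a.a)))
Step 2: (\h.(((\f.(\g.(\h.(f (g h))))) h) (((\f.(\g.(\h.(f (g h))))) (\a.a)) h)))
Step 3: (\h.((\g.(\i.(h (g i)))) (((\f.(\g.(\h.(f (g h))))) (\a.a)) h)))
Step 4: (\h.(\i.(h ((((\f.(\g.(\h.(f (g h))))) (\a.a)) h) i))))
Step 5: (\h.(\i.(h (((\g.(\h.((\a.a) (g h)))) h) i))))
Step 6: (\h.(\i.(h ((\i.((\a.a) (h i))) i))))
Step 7: (\h.(\i.(h ((\a.a) (h i)))))
Step 8: (\h.(\i.(h (h i))))

Answer: (\h.(\i.(h (h i))))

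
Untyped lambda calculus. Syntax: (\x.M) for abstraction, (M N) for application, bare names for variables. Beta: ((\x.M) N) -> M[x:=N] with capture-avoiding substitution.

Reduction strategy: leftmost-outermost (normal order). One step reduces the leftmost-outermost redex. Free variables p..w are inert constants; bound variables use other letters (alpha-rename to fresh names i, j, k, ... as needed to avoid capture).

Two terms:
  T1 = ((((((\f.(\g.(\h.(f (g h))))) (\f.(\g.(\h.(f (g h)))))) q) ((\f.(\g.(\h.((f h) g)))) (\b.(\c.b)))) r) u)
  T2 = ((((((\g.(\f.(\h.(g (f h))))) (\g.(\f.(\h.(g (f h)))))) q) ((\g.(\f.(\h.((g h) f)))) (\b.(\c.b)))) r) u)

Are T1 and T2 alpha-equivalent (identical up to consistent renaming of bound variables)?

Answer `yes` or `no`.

Answer: yes

Derivation:
Term 1: ((((((\f.(\g.(\h.(f (g h))))) (\f.(\g.(\h.(f (g h)))))) q) ((\f.(\g.(\h.((f h) g)))) (\b.(\c.b)))) r) u)
Term 2: ((((((\g.(\f.(\h.(g (f h))))) (\g.(\f.(\h.(g (f h)))))) q) ((\g.(\f.(\h.((g h) f)))) (\b.(\c.b)))) r) u)
Alpha-equivalence: compare structure up to binder renaming.
Result: True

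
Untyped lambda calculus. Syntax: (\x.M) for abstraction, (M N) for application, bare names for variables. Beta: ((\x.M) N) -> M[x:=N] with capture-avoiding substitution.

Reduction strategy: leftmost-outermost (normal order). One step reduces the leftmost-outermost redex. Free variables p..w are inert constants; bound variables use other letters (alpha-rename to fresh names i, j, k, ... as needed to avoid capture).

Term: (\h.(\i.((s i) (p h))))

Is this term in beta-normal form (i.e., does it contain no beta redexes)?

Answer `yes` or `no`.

Answer: yes

Derivation:
Term: (\h.(\i.((s i) (p h))))
No beta redexes found.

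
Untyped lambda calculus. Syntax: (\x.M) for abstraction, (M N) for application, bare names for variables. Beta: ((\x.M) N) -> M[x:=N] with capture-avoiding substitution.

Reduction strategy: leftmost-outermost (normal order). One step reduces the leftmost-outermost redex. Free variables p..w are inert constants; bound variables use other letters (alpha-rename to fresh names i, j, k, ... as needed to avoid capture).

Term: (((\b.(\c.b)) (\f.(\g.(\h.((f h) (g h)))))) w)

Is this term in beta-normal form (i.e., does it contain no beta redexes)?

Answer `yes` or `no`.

Term: (((\b.(\c.b)) (\f.(\g.(\h.((f h) (g h)))))) w)
Found 1 beta redex(es).

Answer: no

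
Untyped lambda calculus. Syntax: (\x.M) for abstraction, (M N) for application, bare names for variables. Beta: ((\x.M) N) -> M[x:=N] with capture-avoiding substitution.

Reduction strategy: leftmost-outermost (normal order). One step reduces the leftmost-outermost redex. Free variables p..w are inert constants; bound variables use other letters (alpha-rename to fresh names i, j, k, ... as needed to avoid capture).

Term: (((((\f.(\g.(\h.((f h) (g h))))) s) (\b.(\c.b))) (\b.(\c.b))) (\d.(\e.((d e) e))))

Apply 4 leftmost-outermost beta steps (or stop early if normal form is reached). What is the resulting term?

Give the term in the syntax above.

Step 0: (((((\f.(\g.(\h.((f h) (g h))))) s) (\b.(\c.b))) (\b.(\c.b))) (\d.(\e.((d e) e))))
Step 1: ((((\g.(\h.((s h) (g h)))) (\b.(\c.b))) (\b.(\c.b))) (\d.(\e.((d e) e))))
Step 2: (((\h.((s h) ((\b.(\c.b)) h))) (\b.(\c.b))) (\d.(\e.((d e) e))))
Step 3: (((s (\b.(\c.b))) ((\b.(\c.b)) (\b.(\c.b)))) (\d.(\e.((d e) e))))
Step 4: (((s (\b.(\c.b))) (\c.(\b.(\c.b)))) (\d.(\e.((d e) e))))

Answer: (((s (\b.(\c.b))) (\c.(\b.(\c.b)))) (\d.(\e.((d e) e))))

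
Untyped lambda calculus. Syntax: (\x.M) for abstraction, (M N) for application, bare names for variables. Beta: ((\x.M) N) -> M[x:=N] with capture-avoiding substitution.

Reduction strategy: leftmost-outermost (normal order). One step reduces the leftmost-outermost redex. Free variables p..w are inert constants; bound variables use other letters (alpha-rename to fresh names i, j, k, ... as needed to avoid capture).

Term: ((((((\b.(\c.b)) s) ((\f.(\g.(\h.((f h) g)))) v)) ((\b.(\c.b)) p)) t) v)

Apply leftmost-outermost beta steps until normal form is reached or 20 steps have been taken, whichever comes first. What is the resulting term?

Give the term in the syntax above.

Answer: (((s (\c.p)) t) v)

Derivation:
Step 0: ((((((\b.(\c.b)) s) ((\f.(\g.(\h.((f h) g)))) v)) ((\b.(\c.b)) p)) t) v)
Step 1: (((((\c.s) ((\f.(\g.(\h.((f h) g)))) v)) ((\b.(\c.b)) p)) t) v)
Step 2: (((s ((\b.(\c.b)) p)) t) v)
Step 3: (((s (\c.p)) t) v)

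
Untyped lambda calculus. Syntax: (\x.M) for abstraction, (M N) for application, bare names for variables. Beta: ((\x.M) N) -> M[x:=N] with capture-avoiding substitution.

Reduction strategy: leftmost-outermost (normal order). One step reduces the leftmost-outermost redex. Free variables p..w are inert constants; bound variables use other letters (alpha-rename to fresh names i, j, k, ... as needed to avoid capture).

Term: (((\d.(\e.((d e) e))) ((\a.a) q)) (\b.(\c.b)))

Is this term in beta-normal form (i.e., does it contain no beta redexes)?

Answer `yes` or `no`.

Answer: no

Derivation:
Term: (((\d.(\e.((d e) e))) ((\a.a) q)) (\b.(\c.b)))
Found 2 beta redex(es).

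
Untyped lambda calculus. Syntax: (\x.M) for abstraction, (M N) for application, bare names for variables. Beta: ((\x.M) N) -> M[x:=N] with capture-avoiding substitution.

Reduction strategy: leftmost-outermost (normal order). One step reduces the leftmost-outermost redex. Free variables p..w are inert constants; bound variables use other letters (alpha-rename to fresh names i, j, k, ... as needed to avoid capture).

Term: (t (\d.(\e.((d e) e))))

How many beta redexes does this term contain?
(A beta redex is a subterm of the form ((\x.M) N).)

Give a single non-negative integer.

Term: (t (\d.(\e.((d e) e))))
  (no redexes)
Total redexes: 0

Answer: 0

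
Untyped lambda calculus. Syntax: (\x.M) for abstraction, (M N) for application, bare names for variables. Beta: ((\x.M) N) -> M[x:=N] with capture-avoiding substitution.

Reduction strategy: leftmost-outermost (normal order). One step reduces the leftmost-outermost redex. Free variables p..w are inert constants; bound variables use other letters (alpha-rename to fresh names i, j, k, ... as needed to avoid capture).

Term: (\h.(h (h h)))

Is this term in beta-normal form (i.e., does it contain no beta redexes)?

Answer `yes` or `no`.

Term: (\h.(h (h h)))
No beta redexes found.

Answer: yes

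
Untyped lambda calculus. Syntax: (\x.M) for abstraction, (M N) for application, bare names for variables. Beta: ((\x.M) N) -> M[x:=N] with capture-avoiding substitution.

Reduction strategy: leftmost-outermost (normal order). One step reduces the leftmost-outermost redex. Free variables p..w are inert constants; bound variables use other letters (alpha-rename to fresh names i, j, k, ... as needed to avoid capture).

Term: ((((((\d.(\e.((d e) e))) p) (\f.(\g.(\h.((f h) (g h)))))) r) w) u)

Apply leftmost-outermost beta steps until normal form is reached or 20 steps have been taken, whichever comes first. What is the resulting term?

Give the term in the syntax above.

Answer: (((((p (\f.(\g.(\h.((f h) (g h)))))) (\f.(\g.(\h.((f h) (g h)))))) r) w) u)

Derivation:
Step 0: ((((((\d.(\e.((d e) e))) p) (\f.(\g.(\h.((f h) (g h)))))) r) w) u)
Step 1: (((((\e.((p e) e)) (\f.(\g.(\h.((f h) (g h)))))) r) w) u)
Step 2: (((((p (\f.(\g.(\h.((f h) (g h)))))) (\f.(\g.(\h.((f h) (g h)))))) r) w) u)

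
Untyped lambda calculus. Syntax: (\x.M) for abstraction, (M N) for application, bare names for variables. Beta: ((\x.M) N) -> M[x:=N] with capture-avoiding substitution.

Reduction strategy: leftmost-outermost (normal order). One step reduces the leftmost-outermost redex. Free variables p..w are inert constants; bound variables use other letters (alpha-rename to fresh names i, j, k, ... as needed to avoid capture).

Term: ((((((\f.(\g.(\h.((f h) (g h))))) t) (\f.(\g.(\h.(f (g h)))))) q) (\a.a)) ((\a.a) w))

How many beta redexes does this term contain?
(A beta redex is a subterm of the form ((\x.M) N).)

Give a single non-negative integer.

Term: ((((((\f.(\g.(\h.((f h) (g h))))) t) (\f.(\g.(\h.(f (g h)))))) q) (\a.a)) ((\a.a) w))
  Redex: ((\f.(\g.(\h.((f h) (g h))))) t)
  Redex: ((\a.a) w)
Total redexes: 2

Answer: 2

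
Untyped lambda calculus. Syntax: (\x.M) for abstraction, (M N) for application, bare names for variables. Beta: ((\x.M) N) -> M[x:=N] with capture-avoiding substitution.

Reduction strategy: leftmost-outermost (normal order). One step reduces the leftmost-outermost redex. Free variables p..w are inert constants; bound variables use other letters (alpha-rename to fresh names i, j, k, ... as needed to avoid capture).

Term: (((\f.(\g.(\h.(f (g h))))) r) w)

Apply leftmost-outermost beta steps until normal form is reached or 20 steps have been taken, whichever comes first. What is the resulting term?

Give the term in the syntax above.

Answer: (\h.(r (w h)))

Derivation:
Step 0: (((\f.(\g.(\h.(f (g h))))) r) w)
Step 1: ((\g.(\h.(r (g h)))) w)
Step 2: (\h.(r (w h)))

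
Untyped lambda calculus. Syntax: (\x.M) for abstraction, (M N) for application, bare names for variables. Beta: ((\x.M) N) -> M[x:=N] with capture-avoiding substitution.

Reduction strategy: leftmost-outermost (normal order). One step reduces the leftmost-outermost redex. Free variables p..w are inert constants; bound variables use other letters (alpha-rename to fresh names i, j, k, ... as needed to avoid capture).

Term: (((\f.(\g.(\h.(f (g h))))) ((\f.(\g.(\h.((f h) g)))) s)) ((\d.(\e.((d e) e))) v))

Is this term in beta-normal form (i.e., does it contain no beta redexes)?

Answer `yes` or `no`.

Answer: no

Derivation:
Term: (((\f.(\g.(\h.(f (g h))))) ((\f.(\g.(\h.((f h) g)))) s)) ((\d.(\e.((d e) e))) v))
Found 3 beta redex(es).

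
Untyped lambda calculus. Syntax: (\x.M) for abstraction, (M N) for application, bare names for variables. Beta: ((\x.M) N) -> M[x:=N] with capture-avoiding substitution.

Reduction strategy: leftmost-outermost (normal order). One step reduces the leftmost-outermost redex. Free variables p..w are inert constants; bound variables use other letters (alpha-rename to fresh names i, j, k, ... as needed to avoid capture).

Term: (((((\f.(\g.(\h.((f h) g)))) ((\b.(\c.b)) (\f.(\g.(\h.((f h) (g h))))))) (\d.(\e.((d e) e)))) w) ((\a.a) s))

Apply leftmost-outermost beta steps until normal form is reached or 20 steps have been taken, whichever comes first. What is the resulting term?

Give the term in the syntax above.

Answer: (\h.((h (s h)) (s h)))

Derivation:
Step 0: (((((\f.(\g.(\h.((f h) g)))) ((\b.(\c.b)) (\f.(\g.(\h.((f h) (g h))))))) (\d.(\e.((d e) e)))) w) ((\a.a) s))
Step 1: ((((\g.(\h.((((\b.(\c.b)) (\f.(\g.(\h.((f h) (g h)))))) h) g))) (\d.(\e.((d e) e)))) w) ((\a.a) s))
Step 2: (((\h.((((\b.(\c.b)) (\f.(\g.(\h.((f h) (g h)))))) h) (\d.(\e.((d e) e))))) w) ((\a.a) s))
Step 3: (((((\b.(\c.b)) (\f.(\g.(\h.((f h) (g h)))))) w) (\d.(\e.((d e) e)))) ((\a.a) s))
Step 4: ((((\c.(\f.(\g.(\h.((f h) (g h)))))) w) (\d.(\e.((d e) e)))) ((\a.a) s))
Step 5: (((\f.(\g.(\h.((f h) (g h))))) (\d.(\e.((d e) e)))) ((\a.a) s))
Step 6: ((\g.(\h.(((\d.(\e.((d e) e))) h) (g h)))) ((\a.a) s))
Step 7: (\h.(((\d.(\e.((d e) e))) h) (((\a.a) s) h)))
Step 8: (\h.((\e.((h e) e)) (((\a.a) s) h)))
Step 9: (\h.((h (((\a.a) s) h)) (((\a.a) s) h)))
Step 10: (\h.((h (s h)) (((\a.a) s) h)))
Step 11: (\h.((h (s h)) (s h)))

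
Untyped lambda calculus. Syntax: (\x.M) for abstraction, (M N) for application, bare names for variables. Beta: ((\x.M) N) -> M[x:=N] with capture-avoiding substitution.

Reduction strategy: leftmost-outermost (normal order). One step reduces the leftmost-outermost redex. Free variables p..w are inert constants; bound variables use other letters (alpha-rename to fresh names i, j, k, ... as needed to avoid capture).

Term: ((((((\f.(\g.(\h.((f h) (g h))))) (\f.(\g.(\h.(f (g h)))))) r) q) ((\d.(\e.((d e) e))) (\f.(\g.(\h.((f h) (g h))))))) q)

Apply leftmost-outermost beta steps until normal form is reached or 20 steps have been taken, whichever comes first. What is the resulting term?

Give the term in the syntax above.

Step 0: ((((((\f.(\g.(\h.((f h) (g h))))) (\f.(\g.(\h.(f (g h)))))) r) q) ((\d.(\e.((d e) e))) (\f.(\g.(\h.((f h) (g h))))))) q)
Step 1: (((((\g.(\h.(((\f.(\g.(\h.(f (g h))))) h) (g h)))) r) q) ((\d.(\e.((d e) e))) (\f.(\g.(\h.((f h) (g h))))))) q)
Step 2: ((((\h.(((\f.(\g.(\h.(f (g h))))) h) (r h))) q) ((\d.(\e.((d e) e))) (\f.(\g.(\h.((f h) (g h))))))) q)
Step 3: (((((\f.(\g.(\h.(f (g h))))) q) (r q)) ((\d.(\e.((d e) e))) (\f.(\g.(\h.((f h) (g h))))))) q)
Step 4: ((((\g.(\h.(q (g h)))) (r q)) ((\d.(\e.((d e) e))) (\f.(\g.(\h.((f h) (g h))))))) q)
Step 5: (((\h.(q ((r q) h))) ((\d.(\e.((d e) e))) (\f.(\g.(\h.((f h) (g h))))))) q)
Step 6: ((q ((r q) ((\d.(\e.((d e) e))) (\f.(\g.(\h.((f h) (g h)))))))) q)
Step 7: ((q ((r q) (\e.(((\f.(\g.(\h.((f h) (g h))))) e) e)))) q)
Step 8: ((q ((r q) (\e.((\g.(\h.((e h) (g h)))) e)))) q)
Step 9: ((q ((r q) (\e.(\h.((e h) (e h)))))) q)

Answer: ((q ((r q) (\e.(\h.((e h) (e h)))))) q)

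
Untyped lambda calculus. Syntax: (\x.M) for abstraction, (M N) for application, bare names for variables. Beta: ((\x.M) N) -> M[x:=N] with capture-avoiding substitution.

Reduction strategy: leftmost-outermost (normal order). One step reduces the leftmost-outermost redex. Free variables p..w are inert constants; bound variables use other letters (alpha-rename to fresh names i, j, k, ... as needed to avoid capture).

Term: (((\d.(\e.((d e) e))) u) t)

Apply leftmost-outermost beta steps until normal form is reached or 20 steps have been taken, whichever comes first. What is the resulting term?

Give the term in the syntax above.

Step 0: (((\d.(\e.((d e) e))) u) t)
Step 1: ((\e.((u e) e)) t)
Step 2: ((u t) t)

Answer: ((u t) t)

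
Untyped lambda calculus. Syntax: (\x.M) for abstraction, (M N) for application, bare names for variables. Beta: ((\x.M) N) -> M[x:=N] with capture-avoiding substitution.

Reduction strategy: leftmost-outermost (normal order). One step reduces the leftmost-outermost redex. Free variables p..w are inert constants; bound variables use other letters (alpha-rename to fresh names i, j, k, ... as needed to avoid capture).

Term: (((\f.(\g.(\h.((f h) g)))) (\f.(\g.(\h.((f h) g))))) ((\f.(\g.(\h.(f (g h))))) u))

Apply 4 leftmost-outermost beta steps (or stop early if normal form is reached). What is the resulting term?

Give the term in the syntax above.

Answer: (\h.(\i.((h i) ((\f.(\g.(\h.(f (g h))))) u))))

Derivation:
Step 0: (((\f.(\g.(\h.((f h) g)))) (\f.(\g.(\h.((f h) g))))) ((\f.(\g.(\h.(f (g h))))) u))
Step 1: ((\g.(\h.(((\f.(\g.(\h.((f h) g)))) h) g))) ((\f.(\g.(\h.(f (g h))))) u))
Step 2: (\h.(((\f.(\g.(\h.((f h) g)))) h) ((\f.(\g.(\h.(f (g h))))) u)))
Step 3: (\h.((\g.(\i.((h i) g))) ((\f.(\g.(\h.(f (g h))))) u)))
Step 4: (\h.(\i.((h i) ((\f.(\g.(\h.(f (g h))))) u))))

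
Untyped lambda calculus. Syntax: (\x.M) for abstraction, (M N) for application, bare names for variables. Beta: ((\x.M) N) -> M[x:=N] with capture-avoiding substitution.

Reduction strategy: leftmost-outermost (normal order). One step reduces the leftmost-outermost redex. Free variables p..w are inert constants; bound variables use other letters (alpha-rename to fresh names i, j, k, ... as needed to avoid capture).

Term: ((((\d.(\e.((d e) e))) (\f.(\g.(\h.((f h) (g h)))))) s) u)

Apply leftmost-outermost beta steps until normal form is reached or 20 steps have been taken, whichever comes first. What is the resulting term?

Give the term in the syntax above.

Step 0: ((((\d.(\e.((d e) e))) (\f.(\g.(\h.((f h) (g h)))))) s) u)
Step 1: (((\e.(((\f.(\g.(\h.((f h) (g h))))) e) e)) s) u)
Step 2: ((((\f.(\g.(\h.((f h) (g h))))) s) s) u)
Step 3: (((\g.(\h.((s h) (g h)))) s) u)
Step 4: ((\h.((s h) (s h))) u)
Step 5: ((s u) (s u))

Answer: ((s u) (s u))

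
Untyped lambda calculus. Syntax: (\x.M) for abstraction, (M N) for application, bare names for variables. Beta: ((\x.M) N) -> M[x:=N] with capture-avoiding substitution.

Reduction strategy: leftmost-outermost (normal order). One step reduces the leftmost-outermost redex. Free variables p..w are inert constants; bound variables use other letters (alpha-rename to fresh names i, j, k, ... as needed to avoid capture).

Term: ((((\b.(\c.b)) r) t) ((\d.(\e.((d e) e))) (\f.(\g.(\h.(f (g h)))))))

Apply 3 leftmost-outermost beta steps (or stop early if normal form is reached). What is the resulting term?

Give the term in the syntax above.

Answer: (r (\e.(((\f.(\g.(\h.(f (g h))))) e) e)))

Derivation:
Step 0: ((((\b.(\c.b)) r) t) ((\d.(\e.((d e) e))) (\f.(\g.(\h.(f (g h)))))))
Step 1: (((\c.r) t) ((\d.(\e.((d e) e))) (\f.(\g.(\h.(f (g h)))))))
Step 2: (r ((\d.(\e.((d e) e))) (\f.(\g.(\h.(f (g h)))))))
Step 3: (r (\e.(((\f.(\g.(\h.(f (g h))))) e) e)))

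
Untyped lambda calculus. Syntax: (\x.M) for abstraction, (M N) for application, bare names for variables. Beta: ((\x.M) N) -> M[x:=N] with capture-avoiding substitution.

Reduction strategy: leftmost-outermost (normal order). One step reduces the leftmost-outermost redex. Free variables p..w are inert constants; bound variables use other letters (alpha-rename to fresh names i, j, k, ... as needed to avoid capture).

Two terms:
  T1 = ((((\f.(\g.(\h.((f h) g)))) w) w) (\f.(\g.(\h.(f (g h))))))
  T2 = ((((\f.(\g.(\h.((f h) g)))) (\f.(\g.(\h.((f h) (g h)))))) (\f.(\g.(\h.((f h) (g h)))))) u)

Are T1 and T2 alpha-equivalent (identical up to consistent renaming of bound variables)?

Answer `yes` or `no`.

Answer: no

Derivation:
Term 1: ((((\f.(\g.(\h.((f h) g)))) w) w) (\f.(\g.(\h.(f (g h))))))
Term 2: ((((\f.(\g.(\h.((f h) g)))) (\f.(\g.(\h.((f h) (g h)))))) (\f.(\g.(\h.((f h) (g h)))))) u)
Alpha-equivalence: compare structure up to binder renaming.
Result: False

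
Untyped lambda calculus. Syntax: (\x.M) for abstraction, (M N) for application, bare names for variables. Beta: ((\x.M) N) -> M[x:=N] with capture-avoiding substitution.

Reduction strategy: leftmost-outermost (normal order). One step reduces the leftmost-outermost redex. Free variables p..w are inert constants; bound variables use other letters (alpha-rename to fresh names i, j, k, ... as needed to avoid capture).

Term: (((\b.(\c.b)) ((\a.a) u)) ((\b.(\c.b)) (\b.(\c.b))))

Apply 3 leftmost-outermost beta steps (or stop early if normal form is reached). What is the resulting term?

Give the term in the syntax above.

Step 0: (((\b.(\c.b)) ((\a.a) u)) ((\b.(\c.b)) (\b.(\c.b))))
Step 1: ((\c.((\a.a) u)) ((\b.(\c.b)) (\b.(\c.b))))
Step 2: ((\a.a) u)
Step 3: u

Answer: u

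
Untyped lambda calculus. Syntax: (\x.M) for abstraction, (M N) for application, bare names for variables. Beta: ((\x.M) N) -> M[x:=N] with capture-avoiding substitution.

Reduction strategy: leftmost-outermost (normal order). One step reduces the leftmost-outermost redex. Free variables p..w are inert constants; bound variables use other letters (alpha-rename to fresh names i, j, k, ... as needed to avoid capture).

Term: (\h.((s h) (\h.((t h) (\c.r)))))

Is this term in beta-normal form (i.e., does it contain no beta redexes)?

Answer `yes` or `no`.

Term: (\h.((s h) (\h.((t h) (\c.r)))))
No beta redexes found.

Answer: yes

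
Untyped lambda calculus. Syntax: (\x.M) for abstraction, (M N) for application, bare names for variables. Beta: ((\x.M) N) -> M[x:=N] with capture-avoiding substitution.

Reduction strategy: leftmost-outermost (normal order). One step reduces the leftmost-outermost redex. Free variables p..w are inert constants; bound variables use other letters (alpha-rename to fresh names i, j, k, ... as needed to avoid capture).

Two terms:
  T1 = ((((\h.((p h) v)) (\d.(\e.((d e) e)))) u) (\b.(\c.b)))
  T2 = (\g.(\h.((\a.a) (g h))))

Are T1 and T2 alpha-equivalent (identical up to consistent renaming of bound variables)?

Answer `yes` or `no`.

Term 1: ((((\h.((p h) v)) (\d.(\e.((d e) e)))) u) (\b.(\c.b)))
Term 2: (\g.(\h.((\a.a) (g h))))
Alpha-equivalence: compare structure up to binder renaming.
Result: False

Answer: no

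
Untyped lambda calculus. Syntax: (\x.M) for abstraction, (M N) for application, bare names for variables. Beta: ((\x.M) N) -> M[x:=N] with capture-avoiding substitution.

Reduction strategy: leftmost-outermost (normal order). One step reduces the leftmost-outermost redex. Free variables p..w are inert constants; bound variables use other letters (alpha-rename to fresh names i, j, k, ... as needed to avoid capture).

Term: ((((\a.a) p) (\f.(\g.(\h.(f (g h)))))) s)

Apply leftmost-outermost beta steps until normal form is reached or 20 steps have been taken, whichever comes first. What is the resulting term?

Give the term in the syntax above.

Step 0: ((((\a.a) p) (\f.(\g.(\h.(f (g h)))))) s)
Step 1: ((p (\f.(\g.(\h.(f (g h)))))) s)

Answer: ((p (\f.(\g.(\h.(f (g h)))))) s)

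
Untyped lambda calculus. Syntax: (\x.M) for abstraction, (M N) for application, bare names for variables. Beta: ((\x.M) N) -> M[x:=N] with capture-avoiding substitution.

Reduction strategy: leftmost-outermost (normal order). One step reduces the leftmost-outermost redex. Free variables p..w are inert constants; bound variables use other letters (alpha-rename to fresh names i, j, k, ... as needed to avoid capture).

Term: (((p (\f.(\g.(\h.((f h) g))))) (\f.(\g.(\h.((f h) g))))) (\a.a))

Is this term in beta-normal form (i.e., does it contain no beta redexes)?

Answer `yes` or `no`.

Answer: yes

Derivation:
Term: (((p (\f.(\g.(\h.((f h) g))))) (\f.(\g.(\h.((f h) g))))) (\a.a))
No beta redexes found.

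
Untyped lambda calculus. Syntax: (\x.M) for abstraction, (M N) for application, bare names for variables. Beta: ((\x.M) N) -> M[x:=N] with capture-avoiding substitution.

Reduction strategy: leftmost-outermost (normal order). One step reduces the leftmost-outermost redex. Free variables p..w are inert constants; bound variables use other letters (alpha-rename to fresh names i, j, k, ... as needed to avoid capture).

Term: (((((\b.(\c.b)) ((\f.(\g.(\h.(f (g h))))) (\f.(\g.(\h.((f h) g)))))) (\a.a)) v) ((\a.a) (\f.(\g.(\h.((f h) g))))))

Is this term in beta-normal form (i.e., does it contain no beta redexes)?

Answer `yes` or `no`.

Term: (((((\b.(\c.b)) ((\f.(\g.(\h.(f (g h))))) (\f.(\g.(\h.((f h) g)))))) (\a.a)) v) ((\a.a) (\f.(\g.(\h.((f h) g))))))
Found 3 beta redex(es).

Answer: no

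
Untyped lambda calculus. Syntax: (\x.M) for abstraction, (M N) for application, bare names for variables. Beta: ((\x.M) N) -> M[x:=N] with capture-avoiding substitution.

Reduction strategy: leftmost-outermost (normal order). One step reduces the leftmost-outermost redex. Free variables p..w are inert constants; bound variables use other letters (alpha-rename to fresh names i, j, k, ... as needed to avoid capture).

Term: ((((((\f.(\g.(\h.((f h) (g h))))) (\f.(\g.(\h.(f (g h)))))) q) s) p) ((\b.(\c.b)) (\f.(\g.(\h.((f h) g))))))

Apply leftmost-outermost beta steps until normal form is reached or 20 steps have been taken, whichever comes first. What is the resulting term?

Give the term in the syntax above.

Step 0: ((((((\f.(\g.(\h.((f h) (g h))))) (\f.(\g.(\h.(f (g h)))))) q) s) p) ((\b.(\c.b)) (\f.(\g.(\h.((f h) g))))))
Step 1: (((((\g.(\h.(((\f.(\g.(\h.(f (g h))))) h) (g h)))) q) s) p) ((\b.(\c.b)) (\f.(\g.(\h.((f h) g))))))
Step 2: ((((\h.(((\f.(\g.(\h.(f (g h))))) h) (q h))) s) p) ((\b.(\c.b)) (\f.(\g.(\h.((f h) g))))))
Step 3: (((((\f.(\g.(\h.(f (g h))))) s) (q s)) p) ((\b.(\c.b)) (\f.(\g.(\h.((f h) g))))))
Step 4: ((((\g.(\h.(s (g h)))) (q s)) p) ((\b.(\c.b)) (\f.(\g.(\h.((f h) g))))))
Step 5: (((\h.(s ((q s) h))) p) ((\b.(\c.b)) (\f.(\g.(\h.((f h) g))))))
Step 6: ((s ((q s) p)) ((\b.(\c.b)) (\f.(\g.(\h.((f h) g))))))
Step 7: ((s ((q s) p)) (\c.(\f.(\g.(\h.((f h) g))))))

Answer: ((s ((q s) p)) (\c.(\f.(\g.(\h.((f h) g))))))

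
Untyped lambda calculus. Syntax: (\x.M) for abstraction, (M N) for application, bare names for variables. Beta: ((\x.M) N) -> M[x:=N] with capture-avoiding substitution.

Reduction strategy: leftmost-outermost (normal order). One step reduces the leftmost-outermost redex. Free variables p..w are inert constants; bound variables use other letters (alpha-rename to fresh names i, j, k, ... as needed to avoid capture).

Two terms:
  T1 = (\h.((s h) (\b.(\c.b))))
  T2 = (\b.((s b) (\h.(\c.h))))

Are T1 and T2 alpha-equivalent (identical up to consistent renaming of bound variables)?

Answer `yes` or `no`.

Term 1: (\h.((s h) (\b.(\c.b))))
Term 2: (\b.((s b) (\h.(\c.h))))
Alpha-equivalence: compare structure up to binder renaming.
Result: True

Answer: yes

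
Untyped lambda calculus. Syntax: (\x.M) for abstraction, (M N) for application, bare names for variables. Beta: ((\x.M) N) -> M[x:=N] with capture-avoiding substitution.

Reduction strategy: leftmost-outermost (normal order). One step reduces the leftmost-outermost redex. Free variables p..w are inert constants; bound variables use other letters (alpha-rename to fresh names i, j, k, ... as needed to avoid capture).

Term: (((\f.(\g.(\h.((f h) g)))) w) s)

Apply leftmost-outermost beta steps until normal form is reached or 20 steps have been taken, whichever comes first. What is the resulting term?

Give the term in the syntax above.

Answer: (\h.((w h) s))

Derivation:
Step 0: (((\f.(\g.(\h.((f h) g)))) w) s)
Step 1: ((\g.(\h.((w h) g))) s)
Step 2: (\h.((w h) s))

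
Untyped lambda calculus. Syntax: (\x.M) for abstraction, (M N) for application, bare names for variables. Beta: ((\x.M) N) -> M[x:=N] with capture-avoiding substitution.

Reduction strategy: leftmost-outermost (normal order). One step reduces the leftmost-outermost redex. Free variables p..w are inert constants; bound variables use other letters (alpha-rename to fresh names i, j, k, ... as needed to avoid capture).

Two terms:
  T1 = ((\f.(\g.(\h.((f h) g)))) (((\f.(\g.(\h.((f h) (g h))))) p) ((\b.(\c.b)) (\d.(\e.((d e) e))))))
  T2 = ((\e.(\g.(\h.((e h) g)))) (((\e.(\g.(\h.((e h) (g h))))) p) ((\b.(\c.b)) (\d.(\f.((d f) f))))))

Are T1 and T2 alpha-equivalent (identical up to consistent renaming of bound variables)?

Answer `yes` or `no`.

Term 1: ((\f.(\g.(\h.((f h) g)))) (((\f.(\g.(\h.((f h) (g h))))) p) ((\b.(\c.b)) (\d.(\e.((d e) e))))))
Term 2: ((\e.(\g.(\h.((e h) g)))) (((\e.(\g.(\h.((e h) (g h))))) p) ((\b.(\c.b)) (\d.(\f.((d f) f))))))
Alpha-equivalence: compare structure up to binder renaming.
Result: True

Answer: yes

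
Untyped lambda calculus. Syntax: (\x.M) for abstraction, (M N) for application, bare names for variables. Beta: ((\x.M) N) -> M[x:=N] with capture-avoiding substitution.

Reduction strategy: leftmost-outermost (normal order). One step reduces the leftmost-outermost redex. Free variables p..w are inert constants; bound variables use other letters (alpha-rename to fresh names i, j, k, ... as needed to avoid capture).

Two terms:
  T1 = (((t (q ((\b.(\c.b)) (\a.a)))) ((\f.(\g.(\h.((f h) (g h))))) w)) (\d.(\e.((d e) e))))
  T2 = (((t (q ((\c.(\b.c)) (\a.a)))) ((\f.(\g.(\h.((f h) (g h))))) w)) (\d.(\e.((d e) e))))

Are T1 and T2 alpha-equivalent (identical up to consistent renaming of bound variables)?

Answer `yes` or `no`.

Term 1: (((t (q ((\b.(\c.b)) (\a.a)))) ((\f.(\g.(\h.((f h) (g h))))) w)) (\d.(\e.((d e) e))))
Term 2: (((t (q ((\c.(\b.c)) (\a.a)))) ((\f.(\g.(\h.((f h) (g h))))) w)) (\d.(\e.((d e) e))))
Alpha-equivalence: compare structure up to binder renaming.
Result: True

Answer: yes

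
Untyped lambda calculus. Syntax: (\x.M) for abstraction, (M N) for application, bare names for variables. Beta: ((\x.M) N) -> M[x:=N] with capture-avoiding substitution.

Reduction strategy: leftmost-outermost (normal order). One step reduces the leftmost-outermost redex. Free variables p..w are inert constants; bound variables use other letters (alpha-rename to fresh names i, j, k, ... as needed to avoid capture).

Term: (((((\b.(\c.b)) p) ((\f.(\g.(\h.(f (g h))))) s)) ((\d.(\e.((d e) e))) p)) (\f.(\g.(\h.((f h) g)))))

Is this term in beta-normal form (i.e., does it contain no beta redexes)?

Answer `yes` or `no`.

Answer: no

Derivation:
Term: (((((\b.(\c.b)) p) ((\f.(\g.(\h.(f (g h))))) s)) ((\d.(\e.((d e) e))) p)) (\f.(\g.(\h.((f h) g)))))
Found 3 beta redex(es).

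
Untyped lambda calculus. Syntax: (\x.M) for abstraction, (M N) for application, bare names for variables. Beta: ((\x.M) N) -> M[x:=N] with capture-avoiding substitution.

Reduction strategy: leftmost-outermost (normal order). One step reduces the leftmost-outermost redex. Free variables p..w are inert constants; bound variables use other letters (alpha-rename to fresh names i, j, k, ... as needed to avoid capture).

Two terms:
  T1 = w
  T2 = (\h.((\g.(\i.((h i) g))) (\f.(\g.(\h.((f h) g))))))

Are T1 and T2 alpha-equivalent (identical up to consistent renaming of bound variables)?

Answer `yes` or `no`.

Term 1: w
Term 2: (\h.((\g.(\i.((h i) g))) (\f.(\g.(\h.((f h) g))))))
Alpha-equivalence: compare structure up to binder renaming.
Result: False

Answer: no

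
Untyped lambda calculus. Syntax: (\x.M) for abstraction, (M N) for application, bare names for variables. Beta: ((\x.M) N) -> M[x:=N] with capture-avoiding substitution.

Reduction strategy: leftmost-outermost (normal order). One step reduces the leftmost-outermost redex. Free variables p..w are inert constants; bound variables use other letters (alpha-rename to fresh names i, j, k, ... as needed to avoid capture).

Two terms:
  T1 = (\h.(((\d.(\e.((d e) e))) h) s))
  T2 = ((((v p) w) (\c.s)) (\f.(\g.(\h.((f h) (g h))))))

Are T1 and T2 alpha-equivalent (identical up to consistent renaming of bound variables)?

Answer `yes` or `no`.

Answer: no

Derivation:
Term 1: (\h.(((\d.(\e.((d e) e))) h) s))
Term 2: ((((v p) w) (\c.s)) (\f.(\g.(\h.((f h) (g h))))))
Alpha-equivalence: compare structure up to binder renaming.
Result: False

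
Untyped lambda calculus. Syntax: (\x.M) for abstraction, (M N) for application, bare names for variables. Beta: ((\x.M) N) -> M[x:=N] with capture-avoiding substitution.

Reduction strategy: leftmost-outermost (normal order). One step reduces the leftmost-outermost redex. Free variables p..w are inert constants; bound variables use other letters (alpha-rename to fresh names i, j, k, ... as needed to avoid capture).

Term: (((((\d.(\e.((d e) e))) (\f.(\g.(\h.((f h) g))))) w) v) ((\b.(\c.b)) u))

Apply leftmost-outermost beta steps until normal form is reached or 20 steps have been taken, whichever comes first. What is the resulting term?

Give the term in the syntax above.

Answer: (((w v) w) (\c.u))

Derivation:
Step 0: (((((\d.(\e.((d e) e))) (\f.(\g.(\h.((f h) g))))) w) v) ((\b.(\c.b)) u))
Step 1: ((((\e.(((\f.(\g.(\h.((f h) g)))) e) e)) w) v) ((\b.(\c.b)) u))
Step 2: (((((\f.(\g.(\h.((f h) g)))) w) w) v) ((\b.(\c.b)) u))
Step 3: ((((\g.(\h.((w h) g))) w) v) ((\b.(\c.b)) u))
Step 4: (((\h.((w h) w)) v) ((\b.(\c.b)) u))
Step 5: (((w v) w) ((\b.(\c.b)) u))
Step 6: (((w v) w) (\c.u))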